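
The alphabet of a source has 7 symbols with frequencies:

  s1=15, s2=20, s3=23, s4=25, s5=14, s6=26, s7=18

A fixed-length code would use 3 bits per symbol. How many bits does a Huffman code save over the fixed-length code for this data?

Fixed-length: 3 bits × 141 symbols = 423 bits.
Huffman merges:
merge s5(14) and s1(15): 29
merge s7(18) and s2(20): 38
merge s3(23) and s4(25): 48
merge s6(26) and 29: 55
merge 38 and 48: 86
merge 55 and 86: 141
Huffman total = 29 + 38 + 48 + 55 + 86 + 141 = 397 bits.
Saving = 423 − 397 = 26 bits.

26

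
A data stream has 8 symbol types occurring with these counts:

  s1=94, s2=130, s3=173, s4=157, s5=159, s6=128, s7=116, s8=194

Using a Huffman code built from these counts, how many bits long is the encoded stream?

Merge the two smallest weights repeatedly:
combine s1(94), s7(116) → 210
combine s6(128), s2(130) → 258
combine s4(157), s5(159) → 316
combine s3(173), s8(194) → 367
combine 210, 258 → 468
combine 316, 367 → 683
combine 468, 683 → 1151
The encoded length is the sum of every internal node's weight: 210 + 258 + 316 + 367 + 468 + 683 + 1151 = 3453 bits.

3453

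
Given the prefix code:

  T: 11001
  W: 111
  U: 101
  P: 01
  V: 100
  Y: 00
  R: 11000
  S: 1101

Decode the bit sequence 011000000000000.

PVYYYYY

Read left to right; each codeword is recognised as soon as it completes (prefix code):
  01→P | 100→V | 00→Y | 00→Y | 00→Y | 00→Y | 00→Y
Decoded message: PVYYYYY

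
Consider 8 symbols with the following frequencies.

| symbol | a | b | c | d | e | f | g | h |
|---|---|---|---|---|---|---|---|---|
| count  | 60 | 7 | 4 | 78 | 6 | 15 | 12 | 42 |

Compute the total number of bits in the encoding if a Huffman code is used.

Build the Huffman tree bottom-up:
combine c(4), e(6) → 10
combine b(7), 10 → 17
combine g(12), f(15) → 27
combine 17, 27 → 44
combine h(42), 44 → 86
combine a(60), d(78) → 138
combine 86, 138 → 224
The encoded length is the sum of every internal node's weight: 10 + 17 + 27 + 44 + 86 + 138 + 224 = 546 bits.

546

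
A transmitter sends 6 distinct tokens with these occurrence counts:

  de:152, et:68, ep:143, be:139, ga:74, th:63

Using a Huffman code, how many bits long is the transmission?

Build the Huffman tree bottom-up:
th(63) + et(68) → 131
ga(74) + 131 → 205
be(139) + ep(143) → 282
de(152) + 205 → 357
282 + 357 → 639
Each symbol's bit-cost is frequency × depth; summing gives 1614 bits (equivalently 131 + 205 + 282 + 357 + 639).

1614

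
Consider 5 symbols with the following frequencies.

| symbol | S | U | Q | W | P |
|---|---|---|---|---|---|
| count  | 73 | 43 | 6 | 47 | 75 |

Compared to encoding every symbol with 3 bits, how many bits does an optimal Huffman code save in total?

Fixed-length: 3 bits × 244 symbols = 732 bits.
Huffman merges:
merge Q(6) and U(43): 49
merge W(47) and 49: 96
merge S(73) and P(75): 148
merge 96 and 148: 244
Huffman total = 49 + 96 + 148 + 244 = 537 bits.
Saving = 732 − 537 = 195 bits.

195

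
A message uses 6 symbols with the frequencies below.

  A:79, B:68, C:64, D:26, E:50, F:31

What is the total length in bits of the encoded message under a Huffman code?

Merge the two smallest weights repeatedly:
combine D(26), F(31) → 57
combine E(50), 57 → 107
combine C(64), B(68) → 132
combine A(79), 107 → 186
combine 132, 186 → 318
Total encoded bits = sum of merged weights = 57 + 107 + 132 + 186 + 318 = 800.

800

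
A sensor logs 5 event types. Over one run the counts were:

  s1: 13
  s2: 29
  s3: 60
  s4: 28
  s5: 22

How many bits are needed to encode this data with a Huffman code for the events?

336

Merge the two smallest weights repeatedly:
s1(13) + s5(22) → 35
s4(28) + s2(29) → 57
35 + 57 → 92
s3(60) + 92 → 152
Total encoded bits = sum of merged weights = 35 + 57 + 92 + 152 = 336.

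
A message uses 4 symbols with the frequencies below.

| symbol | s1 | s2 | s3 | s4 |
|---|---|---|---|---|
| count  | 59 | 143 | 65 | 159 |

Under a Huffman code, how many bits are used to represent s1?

3

Repeatedly merge the two smallest:
combine s1(59), s3(65) → 124
combine 124, s2(143) → 267
combine s4(159), 267 → 426
The subtree containing s1 is merged 3 times, so code length = 3.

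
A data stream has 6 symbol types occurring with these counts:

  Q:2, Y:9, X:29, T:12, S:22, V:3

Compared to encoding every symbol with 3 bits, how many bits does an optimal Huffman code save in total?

Fixed-length: 3 bits × 77 symbols = 231 bits.
Huffman merges:
merge Q(2) and V(3): 5
merge 5 and Y(9): 14
merge T(12) and 14: 26
merge S(22) and 26: 48
merge X(29) and 48: 77
Huffman total = 5 + 14 + 26 + 48 + 77 = 170 bits.
Saving = 231 − 170 = 61 bits.

61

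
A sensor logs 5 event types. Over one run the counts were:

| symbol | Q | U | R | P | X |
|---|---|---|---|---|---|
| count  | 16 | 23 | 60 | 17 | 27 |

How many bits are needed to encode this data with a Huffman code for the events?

309

Merge the two smallest weights repeatedly:
merge Q(16) and P(17): 33
merge U(23) and X(27): 50
merge 33 and 50: 83
merge R(60) and 83: 143
Each symbol's bit-cost is frequency × depth; summing gives 309 bits (equivalently 33 + 50 + 83 + 143).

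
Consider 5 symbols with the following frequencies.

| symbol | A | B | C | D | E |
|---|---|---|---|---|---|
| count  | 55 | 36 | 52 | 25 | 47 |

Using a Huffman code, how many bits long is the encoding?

Build the Huffman tree bottom-up:
combine D(25), B(36) → 61
combine E(47), C(52) → 99
combine A(55), 61 → 116
combine 99, 116 → 215
Each symbol's bit-cost is frequency × depth; summing gives 491 bits (equivalently 61 + 99 + 116 + 215).

491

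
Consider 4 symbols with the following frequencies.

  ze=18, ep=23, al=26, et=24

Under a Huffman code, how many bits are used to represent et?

Build the tree from the bottom:
ze(18) + ep(23) → 41
et(24) + al(26) → 50
41 + 50 → 91
et's leaf is at depth 2, giving a 2-bit codeword.

2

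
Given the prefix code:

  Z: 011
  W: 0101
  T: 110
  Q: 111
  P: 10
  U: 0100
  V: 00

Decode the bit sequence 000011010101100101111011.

Read left to right; each codeword is recognised as soon as it completes (prefix code):
  00→V | 00→V | 110→T | 10→P | 10→P | 110→T | 0101→W | 111→Q | 011→Z
Decoded message: VVTPPTWQZ

VVTPPTWQZ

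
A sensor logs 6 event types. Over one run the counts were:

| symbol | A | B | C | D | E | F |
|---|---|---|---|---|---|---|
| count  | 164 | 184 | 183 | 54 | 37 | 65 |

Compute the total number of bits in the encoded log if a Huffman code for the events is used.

1621

Merge the two smallest weights repeatedly:
E(37) + D(54) → 91
F(65) + 91 → 156
156 + A(164) → 320
C(183) + B(184) → 367
320 + 367 → 687
Total encoded bits = sum of merged weights = 91 + 156 + 320 + 367 + 687 = 1621.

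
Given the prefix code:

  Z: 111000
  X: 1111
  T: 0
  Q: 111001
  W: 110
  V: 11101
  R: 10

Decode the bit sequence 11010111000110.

WRZW

Read left to right; each codeword is recognised as soon as it completes (prefix code):
  110→W | 10→R | 111000→Z | 110→W
Decoded message: WRZW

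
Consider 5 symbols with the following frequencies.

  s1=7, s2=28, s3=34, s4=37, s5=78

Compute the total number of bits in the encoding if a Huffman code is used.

394

Greedily combine the two least-frequent nodes:
combine s1(7), s2(28) → 35
combine s3(34), 35 → 69
combine s4(37), 69 → 106
combine s5(78), 106 → 184
The encoded length is the sum of every internal node's weight: 35 + 69 + 106 + 184 = 394 bits.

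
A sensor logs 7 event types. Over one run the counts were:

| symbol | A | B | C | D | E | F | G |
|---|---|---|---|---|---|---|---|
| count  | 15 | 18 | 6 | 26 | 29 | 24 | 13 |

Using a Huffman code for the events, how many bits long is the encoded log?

357

Merge the two smallest weights repeatedly:
merge C(6) and G(13): 19
merge A(15) and B(18): 33
merge 19 and F(24): 43
merge D(26) and E(29): 55
merge 33 and 43: 76
merge 55 and 76: 131
Total encoded bits = sum of merged weights = 19 + 33 + 43 + 55 + 76 + 131 = 357.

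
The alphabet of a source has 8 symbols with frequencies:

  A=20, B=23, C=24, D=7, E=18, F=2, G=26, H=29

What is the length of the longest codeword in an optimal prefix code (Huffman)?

4

Merge the two lowest-weight nodes at each step:
combine F(2), D(7) → 9
combine 9, E(18) → 27
combine A(20), B(23) → 43
combine C(24), G(26) → 50
combine 27, H(29) → 56
combine 43, 50 → 93
combine 56, 93 → 149
Maximum depth reached is 4.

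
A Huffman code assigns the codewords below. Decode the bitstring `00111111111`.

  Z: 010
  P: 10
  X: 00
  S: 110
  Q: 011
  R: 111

Read left to right; each codeword is recognised as soon as it completes (prefix code):
  00→X | 111→R | 111→R | 111→R
Decoded message: XRRR

XRRR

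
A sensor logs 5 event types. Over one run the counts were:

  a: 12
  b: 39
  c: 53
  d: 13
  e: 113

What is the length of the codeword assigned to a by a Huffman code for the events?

Build the tree from the bottom:
a(12) + d(13) → 25
25 + b(39) → 64
c(53) + 64 → 117
e(113) + 117 → 230
a's leaf is at depth 4, giving a 4-bit codeword.

4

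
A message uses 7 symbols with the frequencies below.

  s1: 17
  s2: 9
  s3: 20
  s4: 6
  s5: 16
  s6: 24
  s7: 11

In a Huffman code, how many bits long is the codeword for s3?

2

Huffman merges, smallest pair first:
combine s4(6), s2(9) → 15
combine s7(11), 15 → 26
combine s5(16), s1(17) → 33
combine s3(20), s6(24) → 44
combine 26, 33 → 59
combine 44, 59 → 103
s3 sits 2 levels below the root, so its codeword is 2 bits.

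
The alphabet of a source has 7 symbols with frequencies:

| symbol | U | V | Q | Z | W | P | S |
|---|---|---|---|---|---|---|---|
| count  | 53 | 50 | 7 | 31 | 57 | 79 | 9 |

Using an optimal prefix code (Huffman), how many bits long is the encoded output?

732

Merge the two smallest weights repeatedly:
combine Q(7), S(9) → 16
combine 16, Z(31) → 47
combine 47, V(50) → 97
combine U(53), W(57) → 110
combine P(79), 97 → 176
combine 110, 176 → 286
Total encoded bits = sum of merged weights = 16 + 47 + 97 + 110 + 176 + 286 = 732.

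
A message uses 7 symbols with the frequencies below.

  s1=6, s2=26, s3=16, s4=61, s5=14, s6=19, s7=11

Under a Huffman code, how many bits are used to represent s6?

3

Huffman merges, smallest pair first:
merge s1(6) and s7(11): 17
merge s5(14) and s3(16): 30
merge 17 and s6(19): 36
merge s2(26) and 30: 56
merge 36 and 56: 92
merge s4(61) and 92: 153
The subtree containing s6 is merged 3 times, so code length = 3.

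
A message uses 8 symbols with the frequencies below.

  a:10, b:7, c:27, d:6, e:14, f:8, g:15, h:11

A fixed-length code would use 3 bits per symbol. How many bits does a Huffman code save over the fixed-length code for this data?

14

Fixed-length: 3 bits × 98 symbols = 294 bits.
Huffman merges:
d(6) + b(7) → 13
f(8) + a(10) → 18
h(11) + 13 → 24
e(14) + g(15) → 29
18 + 24 → 42
c(27) + 29 → 56
42 + 56 → 98
Huffman total = 13 + 18 + 24 + 29 + 42 + 56 + 98 = 280 bits.
Saving = 294 − 280 = 14 bits.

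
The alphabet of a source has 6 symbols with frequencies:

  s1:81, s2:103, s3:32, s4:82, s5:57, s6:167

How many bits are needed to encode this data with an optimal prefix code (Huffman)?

Greedily combine the two least-frequent nodes:
merge s3(32) and s5(57): 89
merge s1(81) and s4(82): 163
merge 89 and s2(103): 192
merge 163 and s6(167): 330
merge 192 and 330: 522
The encoded length is the sum of every internal node's weight: 89 + 163 + 192 + 330 + 522 = 1296 bits.

1296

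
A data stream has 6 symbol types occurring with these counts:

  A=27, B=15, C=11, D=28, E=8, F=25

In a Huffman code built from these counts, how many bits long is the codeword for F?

Huffman merges, smallest pair first:
combine E(8), C(11) → 19
combine B(15), 19 → 34
combine F(25), A(27) → 52
combine D(28), 34 → 62
combine 52, 62 → 114
The subtree containing F is merged 2 times, so code length = 2.

2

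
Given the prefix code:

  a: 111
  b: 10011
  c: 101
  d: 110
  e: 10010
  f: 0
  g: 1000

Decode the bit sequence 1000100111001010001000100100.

gbeggef

Read left to right; each codeword is recognised as soon as it completes (prefix code):
  1000→g | 10011→b | 10010→e | 1000→g | 1000→g | 10010→e | 0→f
Decoded message: gbeggef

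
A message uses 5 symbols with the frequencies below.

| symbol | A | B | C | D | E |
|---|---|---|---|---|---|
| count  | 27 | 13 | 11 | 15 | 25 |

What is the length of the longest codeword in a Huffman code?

3

Merge the two lowest-weight nodes at each step:
merge C(11) and B(13): 24
merge D(15) and 24: 39
merge E(25) and A(27): 52
merge 39 and 52: 91
Maximum depth reached is 3.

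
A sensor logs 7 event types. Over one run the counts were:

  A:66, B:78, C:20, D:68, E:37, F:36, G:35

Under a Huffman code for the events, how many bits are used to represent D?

Build the tree from the bottom:
combine C(20), G(35) → 55
combine F(36), E(37) → 73
combine 55, A(66) → 121
combine D(68), 73 → 141
combine B(78), 121 → 199
combine 141, 199 → 340
The subtree containing D is merged 2 times, so code length = 2.

2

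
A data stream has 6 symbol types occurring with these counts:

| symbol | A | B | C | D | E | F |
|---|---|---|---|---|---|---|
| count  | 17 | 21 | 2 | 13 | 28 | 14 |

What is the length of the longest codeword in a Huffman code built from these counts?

4

Merge the two lowest-weight nodes at each step:
C(2) + D(13) → 15
F(14) + 15 → 29
A(17) + B(21) → 38
E(28) + 29 → 57
38 + 57 → 95
The first pair merged (C, D) ends up deepest, at depth 4.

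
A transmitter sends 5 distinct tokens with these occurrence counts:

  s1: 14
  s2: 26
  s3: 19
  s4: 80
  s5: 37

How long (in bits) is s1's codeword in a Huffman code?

Huffman merges, smallest pair first:
merge s1(14) and s3(19): 33
merge s2(26) and 33: 59
merge s5(37) and 59: 96
merge s4(80) and 96: 176
s1's leaf is at depth 4, giving a 4-bit codeword.

4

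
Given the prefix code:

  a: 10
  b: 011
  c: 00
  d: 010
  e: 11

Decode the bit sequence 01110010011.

badb

Read left to right; each codeword is recognised as soon as it completes (prefix code):
  011→b | 10→a | 010→d | 011→b
Decoded message: badb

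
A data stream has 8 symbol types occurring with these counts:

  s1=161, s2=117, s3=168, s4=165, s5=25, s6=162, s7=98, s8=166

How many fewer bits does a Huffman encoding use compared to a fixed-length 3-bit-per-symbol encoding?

Fixed-length: 3 bits × 1062 symbols = 3186 bits.
Huffman merges:
combine s5(25), s7(98) → 123
combine s2(117), 123 → 240
combine s1(161), s6(162) → 323
combine s4(165), s8(166) → 331
combine s3(168), 240 → 408
combine 323, 331 → 654
combine 408, 654 → 1062
Huffman total = 123 + 240 + 323 + 331 + 408 + 654 + 1062 = 3141 bits.
Saving = 3186 − 3141 = 45 bits.

45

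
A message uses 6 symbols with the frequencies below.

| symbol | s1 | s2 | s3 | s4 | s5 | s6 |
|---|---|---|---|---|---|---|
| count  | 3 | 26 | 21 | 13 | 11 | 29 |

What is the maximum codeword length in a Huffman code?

Merge the two lowest-weight nodes at each step:
combine s1(3), s5(11) → 14
combine s4(13), 14 → 27
combine s3(21), s2(26) → 47
combine 27, s6(29) → 56
combine 47, 56 → 103
The rarest symbols sit at the bottom; the longest codeword is 4 bits.

4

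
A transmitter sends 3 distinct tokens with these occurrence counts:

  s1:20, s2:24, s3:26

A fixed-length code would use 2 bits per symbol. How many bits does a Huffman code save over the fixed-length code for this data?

26

Fixed-length: 2 bits × 70 symbols = 140 bits.
Huffman merges:
combine s1(20), s2(24) → 44
combine s3(26), 44 → 70
Huffman total = 44 + 70 = 114 bits.
Saving = 140 − 114 = 26 bits.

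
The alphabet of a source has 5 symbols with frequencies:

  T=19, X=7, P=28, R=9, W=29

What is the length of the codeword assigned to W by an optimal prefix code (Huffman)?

Repeatedly merge the two smallest:
combine X(7), R(9) → 16
combine 16, T(19) → 35
combine P(28), W(29) → 57
combine 35, 57 → 92
W's leaf is at depth 2, giving a 2-bit codeword.

2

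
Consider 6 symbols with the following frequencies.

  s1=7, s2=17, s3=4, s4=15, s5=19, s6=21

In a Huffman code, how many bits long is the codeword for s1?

4

Repeatedly merge the two smallest:
combine s3(4), s1(7) → 11
combine 11, s4(15) → 26
combine s2(17), s5(19) → 36
combine s6(21), 26 → 47
combine 36, 47 → 83
The subtree containing s1 is merged 4 times, so code length = 4.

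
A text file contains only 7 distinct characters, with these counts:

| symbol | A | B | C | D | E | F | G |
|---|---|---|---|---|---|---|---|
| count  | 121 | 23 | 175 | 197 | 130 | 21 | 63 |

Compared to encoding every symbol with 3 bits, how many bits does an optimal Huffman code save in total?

351

Fixed-length: 3 bits × 730 symbols = 2190 bits.
Huffman merges:
combine F(21), B(23) → 44
combine 44, G(63) → 107
combine 107, A(121) → 228
combine E(130), C(175) → 305
combine D(197), 228 → 425
combine 305, 425 → 730
Huffman total = 44 + 107 + 228 + 305 + 425 + 730 = 1839 bits.
Saving = 2190 − 1839 = 351 bits.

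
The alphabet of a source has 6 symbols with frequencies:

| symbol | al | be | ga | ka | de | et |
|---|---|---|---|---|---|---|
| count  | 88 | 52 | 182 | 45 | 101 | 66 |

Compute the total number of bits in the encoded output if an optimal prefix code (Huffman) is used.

1319

Build the Huffman tree bottom-up:
combine ka(45), be(52) → 97
combine et(66), al(88) → 154
combine 97, de(101) → 198
combine 154, ga(182) → 336
combine 198, 336 → 534
Each symbol's bit-cost is frequency × depth; summing gives 1319 bits (equivalently 97 + 154 + 198 + 336 + 534).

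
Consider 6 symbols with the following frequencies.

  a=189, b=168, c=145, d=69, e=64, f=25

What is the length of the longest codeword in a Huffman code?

4

Merge the two lowest-weight nodes at each step:
combine f(25), e(64) → 89
combine d(69), 89 → 158
combine c(145), 158 → 303
combine b(168), a(189) → 357
combine 303, 357 → 660
The first pair merged (f, e) ends up deepest, at depth 4.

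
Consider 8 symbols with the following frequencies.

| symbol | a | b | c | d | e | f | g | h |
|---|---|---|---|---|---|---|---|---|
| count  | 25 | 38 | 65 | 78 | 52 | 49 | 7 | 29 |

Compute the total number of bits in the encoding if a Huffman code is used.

Merge the two smallest weights repeatedly:
combine g(7), a(25) → 32
combine h(29), 32 → 61
combine b(38), f(49) → 87
combine e(52), 61 → 113
combine c(65), d(78) → 143
combine 87, 113 → 200
combine 143, 200 → 343
The encoded length is the sum of every internal node's weight: 32 + 61 + 87 + 113 + 143 + 200 + 343 = 979 bits.

979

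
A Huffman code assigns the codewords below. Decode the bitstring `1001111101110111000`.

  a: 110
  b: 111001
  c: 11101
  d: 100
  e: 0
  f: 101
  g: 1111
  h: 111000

dgfah

Read left to right; each codeword is recognised as soon as it completes (prefix code):
  100→d | 1111→g | 101→f | 110→a | 111000→h
Decoded message: dgfah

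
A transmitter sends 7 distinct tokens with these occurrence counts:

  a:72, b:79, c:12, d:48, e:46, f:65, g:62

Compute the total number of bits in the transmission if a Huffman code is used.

Greedily combine the two least-frequent nodes:
combine c(12), e(46) → 58
combine d(48), 58 → 106
combine g(62), f(65) → 127
combine a(72), b(79) → 151
combine 106, 127 → 233
combine 151, 233 → 384
Total encoded bits = sum of merged weights = 58 + 106 + 127 + 151 + 233 + 384 = 1059.

1059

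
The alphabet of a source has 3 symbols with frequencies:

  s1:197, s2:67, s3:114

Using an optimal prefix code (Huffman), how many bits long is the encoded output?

559

Build the Huffman tree bottom-up:
combine s2(67), s3(114) → 181
combine 181, s1(197) → 378
Total encoded bits = sum of merged weights = 181 + 378 = 559.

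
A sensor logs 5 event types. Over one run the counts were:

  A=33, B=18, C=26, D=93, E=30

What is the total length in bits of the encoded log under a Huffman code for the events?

414

Greedily combine the two least-frequent nodes:
combine B(18), C(26) → 44
combine E(30), A(33) → 63
combine 44, 63 → 107
combine D(93), 107 → 200
Total encoded bits = sum of merged weights = 44 + 63 + 107 + 200 = 414.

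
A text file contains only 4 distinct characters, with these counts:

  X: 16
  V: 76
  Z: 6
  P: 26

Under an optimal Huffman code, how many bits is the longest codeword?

Merge the two lowest-weight nodes at each step:
merge Z(6) and X(16): 22
merge 22 and P(26): 48
merge 48 and V(76): 124
The rarest symbols sit at the bottom; the longest codeword is 3 bits.

3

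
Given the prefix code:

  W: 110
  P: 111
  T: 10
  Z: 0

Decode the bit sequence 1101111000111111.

WPTZZPP

Read left to right; each codeword is recognised as soon as it completes (prefix code):
  110→W | 111→P | 10→T | 0→Z | 0→Z | 111→P | 111→P
Decoded message: WPTZZPP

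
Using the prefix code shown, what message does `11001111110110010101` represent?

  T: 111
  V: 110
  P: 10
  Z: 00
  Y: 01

Read left to right; each codeword is recognised as soon as it completes (prefix code):
  110→V | 01→Y | 111→T | 110→V | 110→V | 01→Y | 01→Y | 01→Y
Decoded message: VYTVVYYY

VYTVVYYY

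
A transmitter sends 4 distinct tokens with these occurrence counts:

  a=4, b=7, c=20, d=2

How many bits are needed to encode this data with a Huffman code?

52

Greedily combine the two least-frequent nodes:
combine d(2), a(4) → 6
combine 6, b(7) → 13
combine 13, c(20) → 33
The encoded length is the sum of every internal node's weight: 6 + 13 + 33 = 52 bits.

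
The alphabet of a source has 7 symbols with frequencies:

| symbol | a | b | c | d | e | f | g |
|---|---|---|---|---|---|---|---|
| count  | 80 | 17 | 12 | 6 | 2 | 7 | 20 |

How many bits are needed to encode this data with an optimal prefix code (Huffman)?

Build the Huffman tree bottom-up:
e(2) + d(6) → 8
f(7) + 8 → 15
c(12) + 15 → 27
b(17) + g(20) → 37
27 + 37 → 64
64 + a(80) → 144
Each symbol's bit-cost is frequency × depth; summing gives 295 bits (equivalently 8 + 15 + 27 + 37 + 64 + 144).

295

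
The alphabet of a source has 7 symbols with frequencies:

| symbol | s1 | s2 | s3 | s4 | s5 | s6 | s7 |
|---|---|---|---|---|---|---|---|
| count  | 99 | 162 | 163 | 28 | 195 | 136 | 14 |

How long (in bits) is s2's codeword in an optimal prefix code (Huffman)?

Repeatedly merge the two smallest:
combine s7(14), s4(28) → 42
combine 42, s1(99) → 141
combine s6(136), 141 → 277
combine s2(162), s3(163) → 325
combine s5(195), 277 → 472
combine 325, 472 → 797
s2's leaf is at depth 2, giving a 2-bit codeword.

2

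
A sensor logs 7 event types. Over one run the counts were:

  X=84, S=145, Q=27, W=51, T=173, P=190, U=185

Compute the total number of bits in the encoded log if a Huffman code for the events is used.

Build the Huffman tree bottom-up:
Q(27) + W(51) → 78
78 + X(84) → 162
S(145) + 162 → 307
T(173) + U(185) → 358
P(190) + 307 → 497
358 + 497 → 855
Each symbol's bit-cost is frequency × depth; summing gives 2257 bits (equivalently 78 + 162 + 307 + 358 + 497 + 855).

2257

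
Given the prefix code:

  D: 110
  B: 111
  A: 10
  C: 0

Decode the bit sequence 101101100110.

Read left to right; each codeword is recognised as soon as it completes (prefix code):
  10→A | 110→D | 110→D | 0→C | 110→D
Decoded message: ADDCD

ADDCD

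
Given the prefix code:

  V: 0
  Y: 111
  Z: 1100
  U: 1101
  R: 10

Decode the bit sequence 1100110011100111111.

Read left to right; each codeword is recognised as soon as it completes (prefix code):
  1100→Z | 1100→Z | 111→Y | 0→V | 0→V | 111→Y | 111→Y
Decoded message: ZZYVVYY

ZZYVVYY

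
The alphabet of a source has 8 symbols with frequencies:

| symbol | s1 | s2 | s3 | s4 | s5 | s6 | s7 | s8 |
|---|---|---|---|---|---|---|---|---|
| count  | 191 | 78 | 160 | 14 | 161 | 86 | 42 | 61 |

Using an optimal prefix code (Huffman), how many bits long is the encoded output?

Merge the two smallest weights repeatedly:
combine s4(14), s7(42) → 56
combine 56, s8(61) → 117
combine s2(78), s6(86) → 164
combine 117, s3(160) → 277
combine s5(161), 164 → 325
combine s1(191), 277 → 468
combine 325, 468 → 793
The encoded length is the sum of every internal node's weight: 56 + 117 + 164 + 277 + 325 + 468 + 793 = 2200 bits.

2200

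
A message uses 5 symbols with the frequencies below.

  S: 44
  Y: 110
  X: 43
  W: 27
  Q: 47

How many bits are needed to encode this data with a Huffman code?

Build the Huffman tree bottom-up:
W(27) + X(43) → 70
S(44) + Q(47) → 91
70 + 91 → 161
Y(110) + 161 → 271
Total encoded bits = sum of merged weights = 70 + 91 + 161 + 271 = 593.

593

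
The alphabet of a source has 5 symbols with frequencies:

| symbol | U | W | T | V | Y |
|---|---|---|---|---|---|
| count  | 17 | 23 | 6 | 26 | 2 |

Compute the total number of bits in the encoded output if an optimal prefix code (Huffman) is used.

155

Greedily combine the two least-frequent nodes:
combine Y(2), T(6) → 8
combine 8, U(17) → 25
combine W(23), 25 → 48
combine V(26), 48 → 74
Total encoded bits = sum of merged weights = 8 + 25 + 48 + 74 = 155.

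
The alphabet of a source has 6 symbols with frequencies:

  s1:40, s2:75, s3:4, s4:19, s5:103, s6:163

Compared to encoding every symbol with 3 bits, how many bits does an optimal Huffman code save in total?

Fixed-length: 3 bits × 404 symbols = 1212 bits.
Huffman merges:
s3(4) + s4(19) → 23
23 + s1(40) → 63
63 + s2(75) → 138
s5(103) + 138 → 241
s6(163) + 241 → 404
Huffman total = 23 + 63 + 138 + 241 + 404 = 869 bits.
Saving = 1212 − 869 = 343 bits.

343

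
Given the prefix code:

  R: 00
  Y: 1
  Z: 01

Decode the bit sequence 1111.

YYYY

Read left to right; each codeword is recognised as soon as it completes (prefix code):
  1→Y | 1→Y | 1→Y | 1→Y
Decoded message: YYYY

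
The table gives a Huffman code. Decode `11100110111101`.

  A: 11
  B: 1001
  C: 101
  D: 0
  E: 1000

ABCAC

Read left to right; each codeword is recognised as soon as it completes (prefix code):
  11→A | 1001→B | 101→C | 11→A | 101→C
Decoded message: ABCAC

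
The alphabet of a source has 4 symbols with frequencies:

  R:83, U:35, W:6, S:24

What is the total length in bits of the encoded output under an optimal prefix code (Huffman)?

243

Merge the two smallest weights repeatedly:
W(6) + S(24) → 30
30 + U(35) → 65
65 + R(83) → 148
Total encoded bits = sum of merged weights = 30 + 65 + 148 = 243.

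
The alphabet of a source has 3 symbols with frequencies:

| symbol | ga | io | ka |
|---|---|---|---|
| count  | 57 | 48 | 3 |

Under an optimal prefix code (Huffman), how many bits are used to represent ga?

1

Huffman merges, smallest pair first:
combine ka(3), io(48) → 51
combine 51, ga(57) → 108
ga sits one level below the root: a 1-bit codeword.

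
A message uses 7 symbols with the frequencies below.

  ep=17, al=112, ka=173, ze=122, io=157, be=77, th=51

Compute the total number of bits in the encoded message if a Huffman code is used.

Greedily combine the two least-frequent nodes:
merge ep(17) and th(51): 68
merge 68 and be(77): 145
merge al(112) and ze(122): 234
merge 145 and io(157): 302
merge ka(173) and 234: 407
merge 302 and 407: 709
Each symbol's bit-cost is frequency × depth; summing gives 1865 bits (equivalently 68 + 145 + 234 + 302 + 407 + 709).

1865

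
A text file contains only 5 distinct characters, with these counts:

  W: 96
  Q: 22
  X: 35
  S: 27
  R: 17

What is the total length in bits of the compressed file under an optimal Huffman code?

399

Merge the two smallest weights repeatedly:
combine R(17), Q(22) → 39
combine S(27), X(35) → 62
combine 39, 62 → 101
combine W(96), 101 → 197
Total encoded bits = sum of merged weights = 39 + 62 + 101 + 197 = 399.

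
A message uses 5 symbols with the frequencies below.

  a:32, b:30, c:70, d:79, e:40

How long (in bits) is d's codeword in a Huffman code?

Huffman merges, smallest pair first:
combine b(30), a(32) → 62
combine e(40), 62 → 102
combine c(70), d(79) → 149
combine 102, 149 → 251
d's leaf is at depth 2, giving a 2-bit codeword.

2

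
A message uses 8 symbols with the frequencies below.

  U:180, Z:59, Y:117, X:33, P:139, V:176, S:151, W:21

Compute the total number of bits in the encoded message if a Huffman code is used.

Merge the two smallest weights repeatedly:
combine W(21), X(33) → 54
combine 54, Z(59) → 113
combine 113, Y(117) → 230
combine P(139), S(151) → 290
combine V(176), U(180) → 356
combine 230, 290 → 520
combine 356, 520 → 876
Total encoded bits = sum of merged weights = 54 + 113 + 230 + 290 + 356 + 520 + 876 = 2439.

2439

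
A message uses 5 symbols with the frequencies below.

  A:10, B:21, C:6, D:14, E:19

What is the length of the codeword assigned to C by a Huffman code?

3

Repeatedly merge the two smallest:
C(6) + A(10) → 16
D(14) + 16 → 30
E(19) + B(21) → 40
30 + 40 → 70
The subtree containing C is merged 3 times, so code length = 3.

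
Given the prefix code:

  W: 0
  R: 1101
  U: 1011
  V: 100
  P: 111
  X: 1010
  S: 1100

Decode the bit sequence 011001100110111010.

Read left to right; each codeword is recognised as soon as it completes (prefix code):
  0→W | 1100→S | 1100→S | 1101→R | 1101→R | 0→W
Decoded message: WSSRRW

WSSRRW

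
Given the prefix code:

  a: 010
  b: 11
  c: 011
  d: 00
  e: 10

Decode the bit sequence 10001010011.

edeec

Read left to right; each codeword is recognised as soon as it completes (prefix code):
  10→e | 00→d | 10→e | 10→e | 011→c
Decoded message: edeec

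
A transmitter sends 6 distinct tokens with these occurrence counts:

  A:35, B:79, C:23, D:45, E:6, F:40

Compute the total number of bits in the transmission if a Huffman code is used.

Greedily combine the two least-frequent nodes:
E(6) + C(23) → 29
29 + A(35) → 64
F(40) + D(45) → 85
64 + B(79) → 143
85 + 143 → 228
Each symbol's bit-cost is frequency × depth; summing gives 549 bits (equivalently 29 + 64 + 85 + 143 + 228).

549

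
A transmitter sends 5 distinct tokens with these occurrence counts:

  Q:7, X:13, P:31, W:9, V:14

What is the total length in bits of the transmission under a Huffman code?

160

Build the Huffman tree bottom-up:
Q(7) + W(9) → 16
X(13) + V(14) → 27
16 + 27 → 43
P(31) + 43 → 74
Each symbol's bit-cost is frequency × depth; summing gives 160 bits (equivalently 16 + 27 + 43 + 74).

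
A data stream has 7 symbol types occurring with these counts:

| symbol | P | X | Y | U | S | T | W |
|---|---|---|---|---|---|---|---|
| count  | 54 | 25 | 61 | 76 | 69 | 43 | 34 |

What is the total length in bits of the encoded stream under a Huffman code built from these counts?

Build the Huffman tree bottom-up:
merge X(25) and W(34): 59
merge T(43) and P(54): 97
merge 59 and Y(61): 120
merge S(69) and U(76): 145
merge 97 and 120: 217
merge 145 and 217: 362
Each symbol's bit-cost is frequency × depth; summing gives 1000 bits (equivalently 59 + 97 + 120 + 145 + 217 + 362).

1000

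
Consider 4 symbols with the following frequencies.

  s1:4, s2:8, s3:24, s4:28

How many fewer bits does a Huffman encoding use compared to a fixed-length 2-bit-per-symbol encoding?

16

Fixed-length: 2 bits × 64 symbols = 128 bits.
Huffman merges:
merge s1(4) and s2(8): 12
merge 12 and s3(24): 36
merge s4(28) and 36: 64
Huffman total = 12 + 36 + 64 = 112 bits.
Saving = 128 − 112 = 16 bits.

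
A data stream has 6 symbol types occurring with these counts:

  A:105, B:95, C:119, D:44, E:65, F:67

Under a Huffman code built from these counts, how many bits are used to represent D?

Huffman merges, smallest pair first:
merge D(44) and E(65): 109
merge F(67) and B(95): 162
merge A(105) and 109: 214
merge C(119) and 162: 281
merge 214 and 281: 495
The subtree containing D is merged 3 times, so code length = 3.

3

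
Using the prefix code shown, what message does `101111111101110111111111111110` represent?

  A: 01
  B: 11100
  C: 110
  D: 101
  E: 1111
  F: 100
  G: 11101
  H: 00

Read left to right; each codeword is recognised as soon as it completes (prefix code):
  101→D | 1111→E | 11101→G | 110→C | 1111→E | 1111→E | 1111→E | 110→C
Decoded message: DEGCEEEC

DEGCEEEC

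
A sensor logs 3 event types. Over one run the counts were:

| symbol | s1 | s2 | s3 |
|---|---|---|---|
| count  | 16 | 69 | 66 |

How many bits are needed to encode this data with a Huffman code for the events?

233

Greedily combine the two least-frequent nodes:
combine s1(16), s3(66) → 82
combine s2(69), 82 → 151
The encoded length is the sum of every internal node's weight: 82 + 151 = 233 bits.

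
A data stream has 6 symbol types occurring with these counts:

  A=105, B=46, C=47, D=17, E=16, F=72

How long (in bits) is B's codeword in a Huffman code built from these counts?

Build the tree from the bottom:
merge E(16) and D(17): 33
merge 33 and B(46): 79
merge C(47) and F(72): 119
merge 79 and A(105): 184
merge 119 and 184: 303
B sits 3 levels below the root, so its codeword is 3 bits.

3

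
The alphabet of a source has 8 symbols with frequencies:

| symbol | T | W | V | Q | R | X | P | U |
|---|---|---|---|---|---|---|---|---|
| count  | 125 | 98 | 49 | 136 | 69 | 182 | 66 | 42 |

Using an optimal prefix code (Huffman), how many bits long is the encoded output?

Build the Huffman tree bottom-up:
U(42) + V(49) → 91
P(66) + R(69) → 135
91 + W(98) → 189
T(125) + 135 → 260
Q(136) + X(182) → 318
189 + 260 → 449
318 + 449 → 767
The encoded length is the sum of every internal node's weight: 91 + 135 + 189 + 260 + 318 + 449 + 767 = 2209 bits.

2209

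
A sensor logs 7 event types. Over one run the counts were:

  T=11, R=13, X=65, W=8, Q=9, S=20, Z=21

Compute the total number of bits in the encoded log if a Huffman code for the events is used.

Merge the two smallest weights repeatedly:
W(8) + Q(9) → 17
T(11) + R(13) → 24
17 + S(20) → 37
Z(21) + 24 → 45
37 + 45 → 82
X(65) + 82 → 147
Total encoded bits = sum of merged weights = 17 + 24 + 37 + 45 + 82 + 147 = 352.

352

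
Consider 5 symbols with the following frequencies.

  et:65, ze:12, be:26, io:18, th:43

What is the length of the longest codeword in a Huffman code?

Merge the two lowest-weight nodes at each step:
merge ze(12) and io(18): 30
merge be(26) and 30: 56
merge th(43) and 56: 99
merge et(65) and 99: 164
The rarest symbols sit at the bottom; the longest codeword is 4 bits.

4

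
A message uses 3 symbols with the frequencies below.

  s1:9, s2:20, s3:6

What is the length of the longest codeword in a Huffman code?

2

Merge the two lowest-weight nodes at each step:
merge s3(6) and s1(9): 15
merge 15 and s2(20): 35
The first pair merged (s3, s1) ends up deepest, at depth 2.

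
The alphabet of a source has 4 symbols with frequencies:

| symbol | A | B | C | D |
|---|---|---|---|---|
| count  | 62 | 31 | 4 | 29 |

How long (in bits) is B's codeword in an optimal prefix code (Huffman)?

2

Huffman merges, smallest pair first:
combine C(4), D(29) → 33
combine B(31), 33 → 64
combine A(62), 64 → 126
The subtree containing B is merged 2 times, so code length = 2.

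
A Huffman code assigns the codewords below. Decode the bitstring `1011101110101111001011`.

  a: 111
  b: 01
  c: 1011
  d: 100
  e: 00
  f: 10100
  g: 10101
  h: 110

Read left to right; each codeword is recognised as soon as it completes (prefix code):
  1011→c | 1011→c | 10101→g | 111→a | 00→e | 1011→c
Decoded message: ccgaec

ccgaec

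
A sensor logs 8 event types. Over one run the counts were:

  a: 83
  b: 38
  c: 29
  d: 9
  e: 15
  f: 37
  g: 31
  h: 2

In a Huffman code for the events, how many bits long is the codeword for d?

Build the tree from the bottom:
combine h(2), d(9) → 11
combine 11, e(15) → 26
combine 26, c(29) → 55
combine g(31), f(37) → 68
combine b(38), 55 → 93
combine 68, a(83) → 151
combine 93, 151 → 244
The subtree containing d is merged 5 times, so code length = 5.

5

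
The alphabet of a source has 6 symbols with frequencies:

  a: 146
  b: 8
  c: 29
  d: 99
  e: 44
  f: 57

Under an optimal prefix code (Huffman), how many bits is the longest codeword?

Merge the two lowest-weight nodes at each step:
b(8) + c(29) → 37
37 + e(44) → 81
f(57) + 81 → 138
d(99) + 138 → 237
a(146) + 237 → 383
The rarest symbols sit at the bottom; the longest codeword is 5 bits.

5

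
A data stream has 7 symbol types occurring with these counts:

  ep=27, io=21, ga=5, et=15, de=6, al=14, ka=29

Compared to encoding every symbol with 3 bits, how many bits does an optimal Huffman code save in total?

45

Fixed-length: 3 bits × 117 symbols = 351 bits.
Huffman merges:
merge ga(5) and de(6): 11
merge 11 and al(14): 25
merge et(15) and io(21): 36
merge 25 and ep(27): 52
merge ka(29) and 36: 65
merge 52 and 65: 117
Huffman total = 11 + 25 + 36 + 52 + 65 + 117 = 306 bits.
Saving = 351 − 306 = 45 bits.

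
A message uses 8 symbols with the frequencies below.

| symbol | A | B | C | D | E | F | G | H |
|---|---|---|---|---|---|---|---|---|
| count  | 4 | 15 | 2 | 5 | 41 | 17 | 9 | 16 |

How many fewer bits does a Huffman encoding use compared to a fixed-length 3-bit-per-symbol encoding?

Fixed-length: 3 bits × 109 symbols = 327 bits.
Huffman merges:
C(2) + A(4) → 6
D(5) + 6 → 11
G(9) + 11 → 20
B(15) + H(16) → 31
F(17) + 20 → 37
31 + 37 → 68
E(41) + 68 → 109
Huffman total = 6 + 11 + 20 + 31 + 37 + 68 + 109 = 282 bits.
Saving = 327 − 282 = 45 bits.

45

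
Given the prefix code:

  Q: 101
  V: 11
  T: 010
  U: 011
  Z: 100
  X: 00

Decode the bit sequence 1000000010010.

Read left to right; each codeword is recognised as soon as it completes (prefix code):
  100→Z | 00→X | 00→X | 010→T | 010→T
Decoded message: ZXXTT

ZXXTT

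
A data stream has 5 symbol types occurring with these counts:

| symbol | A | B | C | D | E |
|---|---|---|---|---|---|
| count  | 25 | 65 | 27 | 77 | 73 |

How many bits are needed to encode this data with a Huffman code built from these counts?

Build the Huffman tree bottom-up:
A(25) + C(27) → 52
52 + B(65) → 117
E(73) + D(77) → 150
117 + 150 → 267
Each symbol's bit-cost is frequency × depth; summing gives 586 bits (equivalently 52 + 117 + 150 + 267).

586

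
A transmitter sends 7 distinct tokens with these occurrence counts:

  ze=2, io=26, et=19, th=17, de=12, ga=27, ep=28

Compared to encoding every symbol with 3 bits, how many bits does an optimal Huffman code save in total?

41

Fixed-length: 3 bits × 131 symbols = 393 bits.
Huffman merges:
combine ze(2), de(12) → 14
combine 14, th(17) → 31
combine et(19), io(26) → 45
combine ga(27), ep(28) → 55
combine 31, 45 → 76
combine 55, 76 → 131
Huffman total = 14 + 31 + 45 + 55 + 76 + 131 = 352 bits.
Saving = 393 − 352 = 41 bits.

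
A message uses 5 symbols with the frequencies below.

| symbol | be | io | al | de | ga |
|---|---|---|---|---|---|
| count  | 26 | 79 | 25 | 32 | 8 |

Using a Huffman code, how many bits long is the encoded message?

352

Build the Huffman tree bottom-up:
merge ga(8) and al(25): 33
merge be(26) and de(32): 58
merge 33 and 58: 91
merge io(79) and 91: 170
The encoded length is the sum of every internal node's weight: 33 + 58 + 91 + 170 = 352 bits.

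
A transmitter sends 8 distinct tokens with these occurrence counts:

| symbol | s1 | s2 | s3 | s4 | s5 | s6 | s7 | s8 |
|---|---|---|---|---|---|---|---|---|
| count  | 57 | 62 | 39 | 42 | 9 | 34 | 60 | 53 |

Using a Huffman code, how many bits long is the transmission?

Build the Huffman tree bottom-up:
combine s5(9), s6(34) → 43
combine s3(39), s4(42) → 81
combine 43, s8(53) → 96
combine s1(57), s7(60) → 117
combine s2(62), 81 → 143
combine 96, 117 → 213
combine 143, 213 → 356
The encoded length is the sum of every internal node's weight: 43 + 81 + 96 + 117 + 143 + 213 + 356 = 1049 bits.

1049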